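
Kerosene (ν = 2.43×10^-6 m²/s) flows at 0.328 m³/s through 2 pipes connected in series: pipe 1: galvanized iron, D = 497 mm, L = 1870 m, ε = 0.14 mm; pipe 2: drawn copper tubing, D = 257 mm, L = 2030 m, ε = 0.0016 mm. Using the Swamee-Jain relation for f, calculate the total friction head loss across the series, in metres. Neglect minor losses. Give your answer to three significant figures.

H ≈ 211 m

Pipe 1: V = 1.691 m/s, Re = 3.46×10^5, ε/D = 2.82×10^-4, f = 0.01671, h_1 = f(L/D)V²/2g = 9.161 m
Pipe 2: V = 6.323 m/s, Re = 6.69×10^5, ε/D = 6.23×10^-6, f = 0.01256, h_2 = f(L/D)V²/2g = 202.1 m
Series → Q common, losses add: H = Σh = 211.3 m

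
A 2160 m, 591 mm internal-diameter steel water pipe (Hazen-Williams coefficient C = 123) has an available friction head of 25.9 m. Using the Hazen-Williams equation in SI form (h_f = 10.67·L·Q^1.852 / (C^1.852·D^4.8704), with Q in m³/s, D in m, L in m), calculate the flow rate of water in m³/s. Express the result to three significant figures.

Q ≈ 0.788 m³/s

Rearranging: Q = [h_f·C^1.852·D^4.8704 / (10.67·L)]^(1/1.852)
Q = [25.9·123^1.852·0.591^4.8704 / (10.67·2160)]^0.540 = 0.7884 m³/s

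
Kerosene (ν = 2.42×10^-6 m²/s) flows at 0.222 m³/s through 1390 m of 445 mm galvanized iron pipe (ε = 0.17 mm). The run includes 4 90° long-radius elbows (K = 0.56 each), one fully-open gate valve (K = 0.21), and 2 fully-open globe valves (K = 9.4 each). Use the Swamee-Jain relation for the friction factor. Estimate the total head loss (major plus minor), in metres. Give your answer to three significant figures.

H_L ≈ 7.99 m

V = 4Q/(πD²) = 1.427 m/s; V²/2g = 0.1038 m
Re = 2.62×10^5, ε/D = 3.82×10^-4 → f = 0.01781 (Swamee-Jain)
Major: h_f = f(L/D)·V²/2g = 0.01781·3124·0.1038 = 5.778 m
Minor: ΣK = 21.2; h_m = ΣK·V²/2g = 2.207 m
Total H_L = 5.778 + 2.207 = 7.985 m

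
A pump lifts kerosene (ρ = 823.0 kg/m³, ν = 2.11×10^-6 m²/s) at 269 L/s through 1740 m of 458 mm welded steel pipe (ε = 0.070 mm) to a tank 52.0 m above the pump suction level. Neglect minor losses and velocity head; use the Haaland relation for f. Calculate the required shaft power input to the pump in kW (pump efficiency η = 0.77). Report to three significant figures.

P_shaft ≈ 169 kW

V = 4Q/(πD²) = 1.633 m/s; Re = 3.54×10^5; ε/D = 1.53×10^-4; f = 0.01537
h_f = f(L/D)V²/2g = 7.937 m
Total head H = z + h_f = 52.0 + 7.937 = 59.94 m
P_hyd = ρgQH = 823.0·9.81·0.269·59.94 = 130.2 kW
P_shaft = P_hyd/η = 130.2/0.77 = 169.1 kW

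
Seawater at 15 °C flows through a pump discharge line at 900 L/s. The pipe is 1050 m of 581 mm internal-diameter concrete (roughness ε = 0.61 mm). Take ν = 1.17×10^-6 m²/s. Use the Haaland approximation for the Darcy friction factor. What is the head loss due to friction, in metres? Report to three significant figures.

V = 4Q/(πD²) = 4·0.900/(π·0.581²) = 3.395 m/s
Re = VD/ν = 3.395·0.581/1.17×10^-6 = 1.69×10^6 → turbulent
ε/D = 0.61/581 = 0.00105
Haaland: f = 0.02006
h_f = f(L/D)V²/(2g) = 0.02006·(1050/0.581)·3.395²/(2·9.81) = 21.30 m

h_f ≈ 21.3 m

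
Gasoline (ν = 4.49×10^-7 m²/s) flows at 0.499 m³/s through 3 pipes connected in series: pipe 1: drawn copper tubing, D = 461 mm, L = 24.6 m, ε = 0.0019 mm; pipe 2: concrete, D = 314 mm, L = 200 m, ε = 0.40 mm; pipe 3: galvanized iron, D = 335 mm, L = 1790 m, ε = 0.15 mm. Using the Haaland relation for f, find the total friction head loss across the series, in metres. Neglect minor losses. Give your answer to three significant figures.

Pipe 1: V = 2.990 m/s, Re = 3.07×10^6, ε/D = 4.12×10^-6, f = 0.009831, h_1 = f(L/D)V²/2g = 0.2390 m
Pipe 2: V = 6.444 m/s, Re = 4.51×10^6, ε/D = 0.00127, f = 0.02094, h_2 = f(L/D)V²/2g = 28.23 m
Pipe 3: V = 5.661 m/s, Re = 4.22×10^6, ε/D = 4.48×10^-4, f = 0.01644, h_3 = f(L/D)V²/2g = 143.5 m
Series → Q common, losses add: H = Σh = 172.0 m

H ≈ 172 m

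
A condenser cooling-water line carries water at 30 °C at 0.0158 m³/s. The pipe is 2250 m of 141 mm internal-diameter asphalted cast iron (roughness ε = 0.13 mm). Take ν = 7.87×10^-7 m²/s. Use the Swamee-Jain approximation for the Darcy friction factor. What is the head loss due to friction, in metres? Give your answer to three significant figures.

V = 4Q/(πD²) = 4·0.0158/(π·0.141²) = 1.012 m/s
Re = VD/ν = 1.012·0.141/7.87×10^-7 = 1.81×10^5 → turbulent
ε/D = 0.13/141 = 9.22×10^-4
Swamee-Jain: f = 0.02101
h_f = f(L/D)V²/(2g) = 0.02101·(2250/0.141)·1.012²/(2·9.81) = 17.50 m

h_f ≈ 17.5 m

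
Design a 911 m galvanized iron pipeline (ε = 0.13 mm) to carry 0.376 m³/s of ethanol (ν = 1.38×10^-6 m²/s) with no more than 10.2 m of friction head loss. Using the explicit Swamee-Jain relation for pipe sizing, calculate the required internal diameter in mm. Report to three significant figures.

Swamee-Jain (Type III): D = 0.66·[ε^1.25·(LQ²/(gh_f))^4.75 + ν·Q^9.4·(L/(gh_f))^5.2]^0.04
LQ²/(gh_f) = 1.287; L/(gh_f) = 9.104
Term 1 = ε^1.25·(…)^4.75 = 4.60×10^-5; Term 2 = ν·Q^9.4·(…)^5.2 = 1.36×10^-5
D = 0.66·(4.60×10^-5 + 1.36×10^-5)^0.04 = 0.4473 m = 447 mm
Check: V = 2.39 m/s, Re = 7.76×10^5, f = 0.01587, h_f = 9.43 m ≈ 10.2 m ✓

D ≈ 447 mm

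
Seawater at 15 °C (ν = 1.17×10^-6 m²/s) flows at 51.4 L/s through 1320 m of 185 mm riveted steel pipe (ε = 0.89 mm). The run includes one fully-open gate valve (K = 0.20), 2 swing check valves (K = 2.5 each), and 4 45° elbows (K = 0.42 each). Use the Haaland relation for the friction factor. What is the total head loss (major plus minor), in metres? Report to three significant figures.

H_L ≈ 41.7 m

V = 4Q/(πD²) = 1.912 m/s; V²/2g = 0.1864 m
Re = 3.02×10^5, ε/D = 0.00481 → f = 0.03037 (Haaland)
Major: h_f = f(L/D)·V²/2g = 0.03037·7135·0.1864 = 40.38 m
Minor: ΣK = 6.88; h_m = ΣK·V²/2g = 1.282 m
Total H_L = 40.38 + 1.282 = 41.67 m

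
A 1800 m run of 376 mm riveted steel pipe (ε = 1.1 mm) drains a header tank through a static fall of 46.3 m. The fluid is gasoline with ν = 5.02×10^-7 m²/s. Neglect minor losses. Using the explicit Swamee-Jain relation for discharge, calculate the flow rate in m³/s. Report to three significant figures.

Q ≈ 0.300 m³/s

Swamee-Jain (Type II): Q = -0.965·√(gD⁵h_f/L)·ln[ε/(3.7D) + √(3.17ν²L/(gD³h_f))]
√(gD⁵h_f/L) = √(9.81·0.376⁵·46.3/1800) = 0.04355
ε/(3.7D) = 7.91×10^-4; √(3.17ν²L/(gD³h_f)) = 7.72×10^-6
Q = -0.965·0.04355·ln(7.984×10^-4) = 0.2997 m³/s
Check: V = 2.70 m/s, Re = 2.02×10^6, f = 0.02609, h_f = 46.4 m ≈ 46.3 m ✓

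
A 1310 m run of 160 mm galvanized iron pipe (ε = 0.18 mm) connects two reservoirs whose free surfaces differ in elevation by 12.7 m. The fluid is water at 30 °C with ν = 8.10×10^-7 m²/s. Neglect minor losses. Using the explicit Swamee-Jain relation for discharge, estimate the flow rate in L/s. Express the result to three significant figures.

Swamee-Jain (Type II): Q = -0.965·√(gD⁵h_f/L)·ln[ε/(3.7D) + √(3.17ν²L/(gD³h_f))]
√(gD⁵h_f/L) = √(9.81·0.160⁵·12.7/1310) = 0.003158
ε/(3.7D) = 3.04×10^-4; √(3.17ν²L/(gD³h_f)) = 7.31×10^-5
Q = -0.965·0.003158·ln(3.771×10^-4) = 0.02402 m³/s
Check: V = 1.19 m/s, Re = 2.36×10^5, f = 0.02148, h_f = 12.8 m ≈ 12.7 m ✓

Q ≈ 24.0 L/s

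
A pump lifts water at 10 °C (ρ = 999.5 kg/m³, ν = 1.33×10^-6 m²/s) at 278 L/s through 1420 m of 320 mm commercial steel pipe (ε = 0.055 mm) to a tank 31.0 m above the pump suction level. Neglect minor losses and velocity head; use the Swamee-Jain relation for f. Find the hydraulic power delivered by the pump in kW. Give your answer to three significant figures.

P_hyd ≈ 192 kW

V = 4Q/(πD²) = 3.457 m/s; Re = 8.32×10^5; ε/D = 1.72×10^-4; f = 0.01463
h_f = f(L/D)V²/2g = 39.53 m
Total head H = z + h_f = 31.0 + 39.53 = 70.53 m
P_hyd = ρgQH = 999.5·9.81·0.278·70.53 = 192.2 kW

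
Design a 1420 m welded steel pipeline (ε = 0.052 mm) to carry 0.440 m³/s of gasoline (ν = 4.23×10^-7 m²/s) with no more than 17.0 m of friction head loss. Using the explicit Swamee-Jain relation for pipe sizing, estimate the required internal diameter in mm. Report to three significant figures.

Swamee-Jain (Type III): D = 0.66·[ε^1.25·(LQ²/(gh_f))^4.75 + ν·Q^9.4·(L/(gh_f))^5.2]^0.04
LQ²/(gh_f) = 1.648; L/(gh_f) = 8.515
Term 1 = ε^1.25·(…)^4.75 = 4.74×10^-5; Term 2 = ν·Q^9.4·(…)^5.2 = 1.29×10^-5
D = 0.66·(4.74×10^-5 + 1.29×10^-5)^0.04 = 0.4475 m = 447 mm
Check: V = 2.80 m/s, Re = 2.96×10^6, f = 0.01293, h_f = 16.4 m ≈ 17.0 m ✓

D ≈ 447 mm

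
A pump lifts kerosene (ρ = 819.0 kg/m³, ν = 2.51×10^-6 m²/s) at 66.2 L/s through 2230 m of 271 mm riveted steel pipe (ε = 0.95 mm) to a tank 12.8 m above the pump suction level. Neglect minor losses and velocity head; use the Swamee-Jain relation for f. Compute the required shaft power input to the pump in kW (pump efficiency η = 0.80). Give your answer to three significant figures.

V = 4Q/(πD²) = 1.148 m/s; Re = 1.24×10^5; ε/D = 0.00351; f = 0.02854
h_f = f(L/D)V²/2g = 15.77 m
Total head H = z + h_f = 12.8 + 15.77 = 28.57 m
P_hyd = ρgQH = 819.0·9.81·0.0662·28.57 = 15.19 kW
P_shaft = P_hyd/η = 15.19/0.80 = 18.99 kW

P_shaft ≈ 19.0 kW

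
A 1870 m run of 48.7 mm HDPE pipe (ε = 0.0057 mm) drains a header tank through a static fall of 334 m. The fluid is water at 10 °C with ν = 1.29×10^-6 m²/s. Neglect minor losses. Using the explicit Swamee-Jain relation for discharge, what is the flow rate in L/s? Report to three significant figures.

Q ≈ 5.72 L/s

Swamee-Jain (Type II): Q = -0.965·√(gD⁵h_f/L)·ln[ε/(3.7D) + √(3.17ν²L/(gD³h_f))]
√(gD⁵h_f/L) = √(9.81·0.0487⁵·334/1870) = 6.928×10^-4
ε/(3.7D) = 3.16×10^-5; √(3.17ν²L/(gD³h_f)) = 1.61×10^-4
Q = -0.965·6.928×10^-4·ln(1.931×10^-4) = 0.005718 m³/s
Check: V = 3.07 m/s, Re = 1.16×10^5, f = 0.01807, h_f = 333 m ≈ 334 m ✓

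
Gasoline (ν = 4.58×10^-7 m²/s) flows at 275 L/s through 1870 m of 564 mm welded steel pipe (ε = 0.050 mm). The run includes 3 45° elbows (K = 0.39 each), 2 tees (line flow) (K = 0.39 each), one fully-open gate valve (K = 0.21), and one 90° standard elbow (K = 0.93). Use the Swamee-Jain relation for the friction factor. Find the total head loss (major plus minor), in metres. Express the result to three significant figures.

H_L ≈ 2.85 m

V = 4Q/(πD²) = 1.101 m/s; V²/2g = 0.06175 m
Re = 1.36×10^6, ε/D = 8.87×10^-5 → f = 0.01301 (Swamee-Jain)
Major: h_f = f(L/D)·V²/2g = 0.01301·3316·0.06175 = 2.664 m
Minor: ΣK = 3.09; h_m = ΣK·V²/2g = 0.1908 m
Total H_L = 2.664 + 0.1908 = 2.855 m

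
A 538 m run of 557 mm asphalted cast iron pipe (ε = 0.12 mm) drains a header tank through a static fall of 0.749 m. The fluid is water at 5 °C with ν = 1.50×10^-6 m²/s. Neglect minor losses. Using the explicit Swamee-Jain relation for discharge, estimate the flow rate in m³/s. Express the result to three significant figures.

Swamee-Jain (Type II): Q = -0.965·√(gD⁵h_f/L)·ln[ε/(3.7D) + √(3.17ν²L/(gD³h_f))]
√(gD⁵h_f/L) = √(9.81·0.557⁵·0.749/538) = 0.02706
ε/(3.7D) = 5.82×10^-5; √(3.17ν²L/(gD³h_f)) = 5.50×10^-5
Q = -0.965·0.02706·ln(1.132×10^-4) = 0.2373 m³/s
Check: V = 0.974 m/s, Re = 3.62×10^5, f = 0.01612, h_f = 0.752 m ≈ 0.749 m ✓

Q ≈ 0.237 m³/s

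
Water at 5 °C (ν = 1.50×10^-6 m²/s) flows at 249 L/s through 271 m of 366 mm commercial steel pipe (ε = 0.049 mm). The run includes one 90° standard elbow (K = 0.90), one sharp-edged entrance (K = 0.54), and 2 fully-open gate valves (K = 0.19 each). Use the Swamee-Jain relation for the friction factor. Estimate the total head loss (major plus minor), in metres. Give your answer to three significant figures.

H_L ≈ 3.61 m

V = 4Q/(πD²) = 2.367 m/s; V²/2g = 0.2855 m
Re = 5.77×10^5, ε/D = 1.34×10^-4 → f = 0.01464 (Swamee-Jain)
Major: h_f = f(L/D)·V²/2g = 0.01464·740.4·0.2855 = 3.094 m
Minor: ΣK = 1.82; h_m = ΣK·V²/2g = 0.5196 m
Total H_L = 3.094 + 0.5196 = 3.614 m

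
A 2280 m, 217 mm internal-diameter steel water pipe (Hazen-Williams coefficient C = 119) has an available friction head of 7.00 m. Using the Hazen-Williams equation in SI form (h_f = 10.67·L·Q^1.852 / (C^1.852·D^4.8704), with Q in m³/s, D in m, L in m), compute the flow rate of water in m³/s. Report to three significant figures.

Rearranging: Q = [h_f·C^1.852·D^4.8704 / (10.67·L)]^(1/1.852)
Q = [7.00·119^1.852·0.217^4.8704 / (10.67·2280)]^0.540 = 0.02622 m³/s

Q ≈ 0.0262 m³/s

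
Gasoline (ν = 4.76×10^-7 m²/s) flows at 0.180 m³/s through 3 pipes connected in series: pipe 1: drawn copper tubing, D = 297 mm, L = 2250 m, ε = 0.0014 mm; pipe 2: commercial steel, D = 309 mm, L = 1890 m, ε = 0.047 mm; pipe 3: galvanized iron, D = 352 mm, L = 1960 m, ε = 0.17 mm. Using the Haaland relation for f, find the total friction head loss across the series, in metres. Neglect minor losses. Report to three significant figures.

H ≈ 69.2 m

Pipe 1: V = 2.598 m/s, Re = 1.62×10^6, ε/D = 4.71×10^-6, f = 0.01081, h_1 = f(L/D)V²/2g = 28.18 m
Pipe 2: V = 2.400 m/s, Re = 1.56×10^6, ε/D = 1.52×10^-4, f = 0.01370, h_2 = f(L/D)V²/2g = 24.62 m
Pipe 3: V = 1.850 m/s, Re = 1.37×10^6, ε/D = 4.83×10^-4, f = 0.01694, h_3 = f(L/D)V²/2g = 16.45 m
Series → Q common, losses add: H = Σh = 69.24 m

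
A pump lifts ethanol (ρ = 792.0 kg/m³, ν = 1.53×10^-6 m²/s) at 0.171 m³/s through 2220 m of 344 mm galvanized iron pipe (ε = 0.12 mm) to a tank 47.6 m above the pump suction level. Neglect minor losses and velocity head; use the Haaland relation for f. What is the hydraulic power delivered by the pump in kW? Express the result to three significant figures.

P_hyd ≈ 88.0 kW

V = 4Q/(πD²) = 1.840 m/s; Re = 4.14×10^5; ε/D = 3.49×10^-4; f = 0.01673
h_f = f(L/D)V²/2g = 18.63 m
Total head H = z + h_f = 47.6 + 18.63 = 66.23 m
P_hyd = ρgQH = 792.0·9.81·0.171·66.23 = 87.99 kW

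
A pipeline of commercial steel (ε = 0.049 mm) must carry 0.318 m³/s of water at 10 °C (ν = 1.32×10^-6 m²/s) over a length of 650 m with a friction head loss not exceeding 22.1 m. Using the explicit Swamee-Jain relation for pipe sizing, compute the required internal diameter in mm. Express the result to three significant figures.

D ≈ 326 mm

Swamee-Jain (Type III): D = 0.66·[ε^1.25·(LQ²/(gh_f))^4.75 + ν·Q^9.4·(L/(gh_f))^5.2]^0.04
LQ²/(gh_f) = 0.3032; L/(gh_f) = 2.998
Term 1 = ε^1.25·(…)^4.75 = 1.42×10^-8; Term 2 = ν·Q^9.4·(…)^5.2 = 8.38×10^-9
D = 0.66·(1.42×10^-8 + 8.38×10^-9)^0.04 = 0.3263 m = 326 mm
Check: V = 3.80 m/s, Re = 9.40×10^5, f = 0.01425, h_f = 20.9 m ≈ 22.1 m ✓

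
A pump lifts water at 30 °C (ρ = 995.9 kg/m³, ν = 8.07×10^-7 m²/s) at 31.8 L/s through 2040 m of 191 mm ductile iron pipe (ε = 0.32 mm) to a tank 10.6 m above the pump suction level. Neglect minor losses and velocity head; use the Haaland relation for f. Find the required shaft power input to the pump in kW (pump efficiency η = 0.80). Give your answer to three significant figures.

V = 4Q/(πD²) = 1.110 m/s; Re = 2.63×10^5; ε/D = 0.00168; f = 0.02308
h_f = f(L/D)V²/2g = 15.48 m
Total head H = z + h_f = 10.6 + 15.48 = 26.08 m
P_hyd = ρgQH = 995.9·9.81·0.0318·26.08 = 8.102 kW
P_shaft = P_hyd/η = 8.102/0.80 = 10.13 kW

P_shaft ≈ 10.1 kW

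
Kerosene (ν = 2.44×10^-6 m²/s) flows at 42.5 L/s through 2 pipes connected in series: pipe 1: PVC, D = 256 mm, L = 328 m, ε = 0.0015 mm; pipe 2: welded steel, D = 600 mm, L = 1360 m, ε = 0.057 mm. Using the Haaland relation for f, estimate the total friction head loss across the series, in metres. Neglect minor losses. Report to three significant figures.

H ≈ 0.877 m

Pipe 1: V = 0.8257 m/s, Re = 8.66×10^4, ε/D = 5.86×10^-6, f = 0.01839, h_1 = f(L/D)V²/2g = 0.8187 m
Pipe 2: V = 0.1503 m/s, Re = 3.70×10^4, ε/D = 9.50×10^-5, f = 0.02242, h_2 = f(L/D)V²/2g = 0.05851 m
Series → Q common, losses add: H = Σh = 0.8772 m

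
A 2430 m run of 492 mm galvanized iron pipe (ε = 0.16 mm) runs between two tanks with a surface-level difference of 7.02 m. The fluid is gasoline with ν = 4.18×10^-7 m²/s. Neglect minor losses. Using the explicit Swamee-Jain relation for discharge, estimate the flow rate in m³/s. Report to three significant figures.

Q ≈ 0.254 m³/s

Swamee-Jain (Type II): Q = -0.965·√(gD⁵h_f/L)·ln[ε/(3.7D) + √(3.17ν²L/(gD³h_f))]
√(gD⁵h_f/L) = √(9.81·0.492⁵·7.02/2430) = 0.02858
ε/(3.7D) = 8.79×10^-5; √(3.17ν²L/(gD³h_f)) = 1.28×10^-5
Q = -0.965·0.02858·ln(1.007×10^-4) = 0.2539 m³/s
Check: V = 1.34 m/s, Re = 1.57×10^6, f = 0.01573, h_f = 7.06 m ≈ 7.02 m ✓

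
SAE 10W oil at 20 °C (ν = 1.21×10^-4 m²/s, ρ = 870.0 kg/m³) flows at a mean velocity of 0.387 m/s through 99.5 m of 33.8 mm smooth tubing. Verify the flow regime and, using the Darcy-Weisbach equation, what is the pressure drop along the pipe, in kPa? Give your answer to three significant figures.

Re = VD/ν = 0.387·0.03380/1.21×10^-4 = 108 → laminar (Re < 2300)
f = 64/Re = 0.5920
h_f = f(L/D)V²/(2g) = 0.5920·(99.5/0.03380)·0.387²/(2·9.81) = 13.30 m
Δp = ρg·h_f = 870.0·9.81·13.30 = 113.5 kPa

Δp ≈ 114 kPa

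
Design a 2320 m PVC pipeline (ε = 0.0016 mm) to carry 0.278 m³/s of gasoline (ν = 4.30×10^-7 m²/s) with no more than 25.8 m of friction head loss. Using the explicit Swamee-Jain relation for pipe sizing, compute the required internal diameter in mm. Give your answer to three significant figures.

Swamee-Jain (Type III): D = 0.66·[ε^1.25·(LQ²/(gh_f))^4.75 + ν·Q^9.4·(L/(gh_f))^5.2]^0.04
LQ²/(gh_f) = 0.7084; L/(gh_f) = 9.166
Term 1 = ε^1.25·(…)^4.75 = 1.11×10^-8; Term 2 = ν·Q^9.4·(…)^5.2 = 2.58×10^-7
D = 0.66·(1.11×10^-8 + 2.58×10^-7)^0.04 = 0.3603 m = 360 mm
Check: V = 2.73 m/s, Re = 2.28×10^6, f = 0.01033, h_f = 25.2 m ≈ 25.8 m ✓

D ≈ 360 mm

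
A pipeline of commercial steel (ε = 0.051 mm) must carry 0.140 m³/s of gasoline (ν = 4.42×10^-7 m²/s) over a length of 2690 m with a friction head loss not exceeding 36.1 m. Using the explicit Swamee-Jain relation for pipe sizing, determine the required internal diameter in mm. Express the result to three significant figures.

Swamee-Jain (Type III): D = 0.66·[ε^1.25·(LQ²/(gh_f))^4.75 + ν·Q^9.4·(L/(gh_f))^5.2]^0.04
LQ²/(gh_f) = 0.1489; L/(gh_f) = 7.596
Term 1 = ε^1.25·(…)^4.75 = 5.07×10^-10; Term 2 = ν·Q^9.4·(…)^5.2 = 1.58×10^-10
D = 0.66·(5.07×10^-10 + 1.58×10^-10)^0.04 = 0.2834 m = 283 mm
Check: V = 2.22 m/s, Re = 1.42×10^6, f = 0.01427, h_f = 34.0 m ≈ 36.1 m ✓

D ≈ 283 mm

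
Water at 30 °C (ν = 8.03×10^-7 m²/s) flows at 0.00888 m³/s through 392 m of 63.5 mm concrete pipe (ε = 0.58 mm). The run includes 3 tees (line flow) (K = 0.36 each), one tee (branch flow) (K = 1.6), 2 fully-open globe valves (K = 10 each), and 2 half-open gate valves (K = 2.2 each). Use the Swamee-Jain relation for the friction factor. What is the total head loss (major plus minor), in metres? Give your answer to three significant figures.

V = 4Q/(πD²) = 2.804 m/s; V²/2g = 0.4007 m
Re = 2.22×10^5, ε/D = 0.00913 → f = 0.03720 (Swamee-Jain)
Major: h_f = f(L/D)·V²/2g = 0.03720·6173·0.4007 = 92.04 m
Minor: ΣK = 27.1; h_m = ΣK·V²/2g = 10.85 m
Total H_L = 92.04 + 10.85 = 102.9 m

H_L ≈ 103 m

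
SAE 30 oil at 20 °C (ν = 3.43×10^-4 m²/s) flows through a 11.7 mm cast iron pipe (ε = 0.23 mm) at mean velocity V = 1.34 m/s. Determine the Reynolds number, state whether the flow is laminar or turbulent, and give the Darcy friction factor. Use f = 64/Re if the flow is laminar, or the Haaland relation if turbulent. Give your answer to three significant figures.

Re = VD/ν = 1.340·0.0117/3.43×10^-4 = 45.7
Re < 2300 → laminar → f = 64/Re = 1.400

Re ≈ 45.7; laminar; f = 64/Re ≈ 1.40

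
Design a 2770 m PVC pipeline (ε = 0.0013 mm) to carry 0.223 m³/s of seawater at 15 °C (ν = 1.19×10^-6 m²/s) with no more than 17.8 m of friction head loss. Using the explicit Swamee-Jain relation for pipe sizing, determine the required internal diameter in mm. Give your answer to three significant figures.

Swamee-Jain (Type III): D = 0.66·[ε^1.25·(LQ²/(gh_f))^4.75 + ν·Q^9.4·(L/(gh_f))^5.2]^0.04
LQ²/(gh_f) = 0.7889; L/(gh_f) = 15.86
Term 1 = ε^1.25·(…)^4.75 = 1.42×10^-8; Term 2 = ν·Q^9.4·(…)^5.2 = 1.55×10^-6
D = 0.66·(1.42×10^-8 + 1.55×10^-6)^0.04 = 0.3867 m = 387 mm
Check: V = 1.90 m/s, Re = 6.17×10^5, f = 0.01267, h_f = 16.7 m ≈ 17.8 m ✓

D ≈ 387 mm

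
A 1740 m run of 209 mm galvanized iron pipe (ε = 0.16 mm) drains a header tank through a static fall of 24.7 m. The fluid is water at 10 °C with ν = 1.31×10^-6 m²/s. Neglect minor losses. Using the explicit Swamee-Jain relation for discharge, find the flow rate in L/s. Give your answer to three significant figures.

Swamee-Jain (Type II): Q = -0.965·√(gD⁵h_f/L)·ln[ε/(3.7D) + √(3.17ν²L/(gD³h_f))]
√(gD⁵h_f/L) = √(9.81·0.209⁵·24.7/1740) = 0.007452
ε/(3.7D) = 2.07×10^-4; √(3.17ν²L/(gD³h_f)) = 6.54×10^-5
Q = -0.965·0.007452·ln(2.723×10^-4) = 0.05903 m³/s
Check: V = 1.72 m/s, Re = 2.75×10^5, f = 0.01981, h_f = 24.9 m ≈ 24.7 m ✓

Q ≈ 59.0 L/s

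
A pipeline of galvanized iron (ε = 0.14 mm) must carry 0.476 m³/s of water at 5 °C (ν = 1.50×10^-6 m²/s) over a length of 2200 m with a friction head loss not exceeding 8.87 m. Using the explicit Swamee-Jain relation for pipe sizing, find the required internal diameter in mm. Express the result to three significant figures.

D ≈ 599 mm

Swamee-Jain (Type III): D = 0.66·[ε^1.25·(LQ²/(gh_f))^4.75 + ν·Q^9.4·(L/(gh_f))^5.2]^0.04
LQ²/(gh_f) = 5.729; L/(gh_f) = 25.28
Term 1 = ε^1.25·(…)^4.75 = 0.0607; Term 2 = ν·Q^9.4·(…)^5.2 = 0.0276
D = 0.66·(0.0607 + 0.0276)^0.04 = 0.5989 m = 599 mm
Check: V = 1.69 m/s, Re = 6.75×10^5, f = 0.01548, h_f = 8.27 m ≈ 8.87 m ✓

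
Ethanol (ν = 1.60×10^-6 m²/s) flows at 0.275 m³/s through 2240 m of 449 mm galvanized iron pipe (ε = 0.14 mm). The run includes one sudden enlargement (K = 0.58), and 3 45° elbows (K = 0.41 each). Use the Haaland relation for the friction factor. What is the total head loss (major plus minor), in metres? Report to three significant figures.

V = 4Q/(πD²) = 1.737 m/s; V²/2g = 0.1537 m
Re = 4.87×10^5, ε/D = 3.12×10^-4 → f = 0.01628 (Haaland)
Major: h_f = f(L/D)·V²/2g = 0.01628·4989·0.1537 = 12.48 m
Minor: ΣK = 1.81; h_m = ΣK·V²/2g = 0.2783 m
Total H_L = 12.48 + 0.2783 = 12.76 m

H_L ≈ 12.8 m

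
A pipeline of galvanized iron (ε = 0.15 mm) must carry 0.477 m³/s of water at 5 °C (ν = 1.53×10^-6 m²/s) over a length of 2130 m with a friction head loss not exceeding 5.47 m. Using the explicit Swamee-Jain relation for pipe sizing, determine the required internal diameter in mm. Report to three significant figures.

D ≈ 656 mm

Swamee-Jain (Type III): D = 0.66·[ε^1.25·(LQ²/(gh_f))^4.75 + ν·Q^9.4·(L/(gh_f))^5.2]^0.04
LQ²/(gh_f) = 9.032; L/(gh_f) = 39.69
Term 1 = ε^1.25·(…)^4.75 = 0.575; Term 2 = ν·Q^9.4·(…)^5.2 = 0.299
D = 0.66·(0.575 + 0.299)^0.04 = 0.6565 m = 656 mm
Check: V = 1.41 m/s, Re = 6.05×10^5, f = 0.01555, h_f = 5.11 m ≈ 5.47 m ✓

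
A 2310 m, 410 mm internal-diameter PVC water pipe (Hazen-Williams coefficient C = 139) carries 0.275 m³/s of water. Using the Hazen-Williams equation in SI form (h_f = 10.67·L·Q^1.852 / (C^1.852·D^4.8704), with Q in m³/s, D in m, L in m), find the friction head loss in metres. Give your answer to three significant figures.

h_f ≈ 18.6 m

h_f = 10.67·2310·0.275^1.852 / (139^1.852·0.410^4.8704) = 18.64 m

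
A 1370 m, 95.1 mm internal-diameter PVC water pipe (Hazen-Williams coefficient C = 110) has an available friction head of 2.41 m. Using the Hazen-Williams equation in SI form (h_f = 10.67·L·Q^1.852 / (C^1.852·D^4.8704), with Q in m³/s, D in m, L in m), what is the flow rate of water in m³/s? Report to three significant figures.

Q ≈ 0.00205 m³/s

Rearranging: Q = [h_f·C^1.852·D^4.8704 / (10.67·L)]^(1/1.852)
Q = [2.41·110^1.852·0.0951^4.8704 / (10.67·1370)]^0.540 = 0.002049 m³/s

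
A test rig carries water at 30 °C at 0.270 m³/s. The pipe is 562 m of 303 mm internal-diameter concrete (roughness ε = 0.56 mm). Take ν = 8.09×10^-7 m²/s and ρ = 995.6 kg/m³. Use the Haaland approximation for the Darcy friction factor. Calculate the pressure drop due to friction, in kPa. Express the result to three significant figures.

Δp ≈ 299 kPa

V = 4Q/(πD²) = 4·0.270/(π·0.303²) = 3.744 m/s
Re = VD/ν = 3.744·0.303/8.09×10^-7 = 1.40×10^6 → turbulent
ε/D = 0.56/303 = 0.00185
Haaland: f = 0.02311
h_f = f(L/D)V²/(2g) = 0.02311·(562/0.303)·3.744²/(2·9.81) = 30.63 m
Δp = ρg·h_f = 995.6·9.81·30.63 = 299.1 kPa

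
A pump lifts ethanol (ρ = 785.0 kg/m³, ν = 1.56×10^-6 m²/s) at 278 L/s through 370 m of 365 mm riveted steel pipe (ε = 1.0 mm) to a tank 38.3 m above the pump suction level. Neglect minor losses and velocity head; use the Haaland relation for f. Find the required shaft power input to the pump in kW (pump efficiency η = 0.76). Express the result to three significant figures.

V = 4Q/(πD²) = 2.657 m/s; Re = 6.22×10^5; ε/D = 0.00274; f = 0.02577
h_f = f(L/D)V²/2g = 9.399 m
Total head H = z + h_f = 38.3 + 9.399 = 47.70 m
P_hyd = ρgQH = 785.0·9.81·0.278·47.70 = 102.1 kW
P_shaft = P_hyd/η = 102.1/0.76 = 134.4 kW

P_shaft ≈ 134 kW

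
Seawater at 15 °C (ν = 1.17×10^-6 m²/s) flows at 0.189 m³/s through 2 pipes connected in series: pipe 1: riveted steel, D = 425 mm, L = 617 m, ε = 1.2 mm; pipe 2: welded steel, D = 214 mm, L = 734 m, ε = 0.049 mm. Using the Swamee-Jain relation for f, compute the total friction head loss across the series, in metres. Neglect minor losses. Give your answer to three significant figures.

H ≈ 76.4 m

Pipe 1: V = 1.332 m/s, Re = 4.84×10^5, ε/D = 0.00282, f = 0.02613, h_1 = f(L/D)V²/2g = 3.432 m
Pipe 2: V = 5.255 m/s, Re = 9.61×10^5, ε/D = 2.29×10^-4, f = 0.01511, h_2 = f(L/D)V²/2g = 72.93 m
Series → Q common, losses add: H = Σh = 76.36 m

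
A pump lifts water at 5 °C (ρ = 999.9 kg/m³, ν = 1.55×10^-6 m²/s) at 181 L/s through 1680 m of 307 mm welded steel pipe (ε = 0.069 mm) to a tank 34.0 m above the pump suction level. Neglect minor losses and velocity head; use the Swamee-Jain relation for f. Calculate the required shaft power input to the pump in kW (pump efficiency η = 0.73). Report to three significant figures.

P_shaft ≈ 147 kW

V = 4Q/(πD²) = 2.445 m/s; Re = 4.84×10^5; ε/D = 2.25×10^-4; f = 0.01578
h_f = f(L/D)V²/2g = 26.31 m
Total head H = z + h_f = 34.0 + 26.31 = 60.31 m
P_hyd = ρgQH = 999.9·9.81·0.181·60.31 = 107.1 kW
P_shaft = P_hyd/η = 107.1/0.73 = 146.7 kW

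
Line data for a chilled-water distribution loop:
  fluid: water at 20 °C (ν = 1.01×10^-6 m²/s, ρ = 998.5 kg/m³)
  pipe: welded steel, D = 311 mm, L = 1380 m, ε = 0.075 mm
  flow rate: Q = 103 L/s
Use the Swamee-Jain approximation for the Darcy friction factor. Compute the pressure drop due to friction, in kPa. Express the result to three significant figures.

V = 4Q/(πD²) = 4·0.103/(π·0.311²) = 1.356 m/s
Re = VD/ν = 1.356·0.311/1.01×10^-6 = 4.18×10^5 → turbulent
ε/D = 0.075/311 = 2.41×10^-4
Swamee-Jain: f = 0.01612
h_f = f(L/D)V²/(2g) = 0.01612·(1380/0.311)·1.356²/(2·9.81) = 6.703 m
Δp = ρg·h_f = 998.5·9.81·6.703 = 65.66 kPa

Δp ≈ 65.7 kPa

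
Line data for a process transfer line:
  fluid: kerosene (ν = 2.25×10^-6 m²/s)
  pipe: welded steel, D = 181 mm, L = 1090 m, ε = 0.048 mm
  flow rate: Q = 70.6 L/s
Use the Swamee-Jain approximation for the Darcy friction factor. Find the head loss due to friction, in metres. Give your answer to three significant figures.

V = 4Q/(πD²) = 4·0.0706/(π·0.181²) = 2.744 m/s
Re = VD/ν = 2.744·0.181/2.25×10^-6 = 2.21×10^5 → turbulent
ε/D = 0.048/181 = 2.65×10^-4
Swamee-Jain: f = 0.01737
h_f = f(L/D)V²/(2g) = 0.01737·(1090/0.181)·2.744²/(2·9.81) = 40.13 m

h_f ≈ 40.1 m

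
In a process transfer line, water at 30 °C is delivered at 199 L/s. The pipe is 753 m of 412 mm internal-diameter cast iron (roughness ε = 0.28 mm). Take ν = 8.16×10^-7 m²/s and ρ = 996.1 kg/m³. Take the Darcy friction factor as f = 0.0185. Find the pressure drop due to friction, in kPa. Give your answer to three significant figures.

Δp ≈ 37.5 kPa

V = 4Q/(πD²) = 4·0.199/(π·0.412²) = 1.493 m/s
h_f = f(L/D)V²/(2g) = 0.01850·(753/0.412)·1.493²/(2·9.81) = 3.840 m
Δp = ρg·h_f = 996.1·9.81·3.840 = 37.52 kPa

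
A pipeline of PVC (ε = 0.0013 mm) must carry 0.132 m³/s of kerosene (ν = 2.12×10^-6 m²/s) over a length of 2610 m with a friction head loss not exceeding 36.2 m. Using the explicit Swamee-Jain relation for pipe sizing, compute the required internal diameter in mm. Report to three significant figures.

Swamee-Jain (Type III): D = 0.66·[ε^1.25·(LQ²/(gh_f))^4.75 + ν·Q^9.4·(L/(gh_f))^5.2]^0.04
LQ²/(gh_f) = 0.1281; L/(gh_f) = 7.350
Term 1 = ε^1.25·(…)^4.75 = 2.53×10^-12; Term 2 = ν·Q^9.4·(…)^5.2 = 3.67×10^-10
D = 0.66·(2.53×10^-12 + 3.67×10^-10)^0.04 = 0.2768 m = 277 mm
Check: V = 2.19 m/s, Re = 2.86×10^5, f = 0.01455, h_f = 33.6 m ≈ 36.2 m ✓

D ≈ 277 mm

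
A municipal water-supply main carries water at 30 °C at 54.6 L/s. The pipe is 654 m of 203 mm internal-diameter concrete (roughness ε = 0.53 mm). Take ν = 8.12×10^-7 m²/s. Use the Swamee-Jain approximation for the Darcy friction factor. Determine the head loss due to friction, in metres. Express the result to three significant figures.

h_f ≈ 12.0 m

V = 4Q/(πD²) = 4·0.0546/(π·0.203²) = 1.687 m/s
Re = VD/ν = 1.687·0.203/8.12×10^-7 = 4.22×10^5 → turbulent
ε/D = 0.53/203 = 0.00261
Swamee-Jain: f = 0.02565
h_f = f(L/D)V²/(2g) = 0.02565·(654/0.203)·1.687²/(2·9.81) = 11.99 m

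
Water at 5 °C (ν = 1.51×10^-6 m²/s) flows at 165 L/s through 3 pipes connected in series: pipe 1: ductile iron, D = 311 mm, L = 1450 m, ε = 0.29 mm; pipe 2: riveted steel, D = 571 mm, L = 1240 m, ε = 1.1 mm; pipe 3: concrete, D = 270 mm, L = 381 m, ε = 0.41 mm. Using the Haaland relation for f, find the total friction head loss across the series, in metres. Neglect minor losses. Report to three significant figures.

H ≈ 36.7 m

Pipe 1: V = 2.172 m/s, Re = 4.47×10^5, ε/D = 9.32×10^-4, f = 0.01995, h_1 = f(L/D)V²/2g = 22.37 m
Pipe 2: V = 0.6444 m/s, Re = 2.44×10^5, ε/D = 0.00193, f = 0.02390, h_2 = f(L/D)V²/2g = 1.098 m
Pipe 3: V = 2.882 m/s, Re = 5.15×10^5, ε/D = 0.00152, f = 0.02222, h_3 = f(L/D)V²/2g = 13.27 m
Series → Q common, losses add: H = Σh = 36.74 m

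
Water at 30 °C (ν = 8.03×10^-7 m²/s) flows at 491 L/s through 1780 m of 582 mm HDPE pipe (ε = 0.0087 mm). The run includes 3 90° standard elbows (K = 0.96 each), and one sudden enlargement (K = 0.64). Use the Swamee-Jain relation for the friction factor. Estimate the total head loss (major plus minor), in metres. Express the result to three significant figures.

H_L ≈ 6.71 m

V = 4Q/(πD²) = 1.846 m/s; V²/2g = 0.1736 m
Re = 1.34×10^6, ε/D = 1.49×10^-5 → f = 0.01149 (Swamee-Jain)
Major: h_f = f(L/D)·V²/2g = 0.01149·3058·0.1736 = 6.100 m
Minor: ΣK = 3.52; h_m = ΣK·V²/2g = 0.6111 m
Total H_L = 6.100 + 0.6111 = 6.711 m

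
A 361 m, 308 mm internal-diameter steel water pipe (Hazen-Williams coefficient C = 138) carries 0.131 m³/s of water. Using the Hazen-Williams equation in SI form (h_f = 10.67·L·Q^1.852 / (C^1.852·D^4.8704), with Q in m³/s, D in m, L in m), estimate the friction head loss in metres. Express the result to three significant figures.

h_f = 10.67·361·0.131^1.852 / (138^1.852·0.308^4.8704) = 3.011 m

h_f ≈ 3.01 m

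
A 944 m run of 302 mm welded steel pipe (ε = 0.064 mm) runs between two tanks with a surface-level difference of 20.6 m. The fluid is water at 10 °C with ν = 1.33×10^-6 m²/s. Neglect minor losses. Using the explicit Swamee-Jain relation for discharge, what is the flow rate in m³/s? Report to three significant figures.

Q ≈ 0.209 m³/s

Swamee-Jain (Type II): Q = -0.965·√(gD⁵h_f/L)·ln[ε/(3.7D) + √(3.17ν²L/(gD³h_f))]
√(gD⁵h_f/L) = √(9.81·0.302⁵·20.6/944) = 0.02319
ε/(3.7D) = 5.73×10^-5; √(3.17ν²L/(gD³h_f)) = 3.08×10^-5
Q = -0.965·0.02319·ln(8.811×10^-5) = 0.2089 m³/s
Check: V = 2.92 m/s, Re = 6.62×10^5, f = 0.01529, h_f = 20.7 m ≈ 20.6 m ✓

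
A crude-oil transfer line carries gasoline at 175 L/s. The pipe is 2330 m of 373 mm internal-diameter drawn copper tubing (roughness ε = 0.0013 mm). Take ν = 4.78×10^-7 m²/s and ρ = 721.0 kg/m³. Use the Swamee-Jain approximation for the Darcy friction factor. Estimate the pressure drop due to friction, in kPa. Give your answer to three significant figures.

V = 4Q/(πD²) = 4·0.175/(π·0.373²) = 1.602 m/s
Re = VD/ν = 1.602·0.373/4.78×10^-7 = 1.25×10^6 → turbulent
ε/D = 0.0013/373 = 3.49×10^-6
Swamee-Jain: f = 0.01128
h_f = f(L/D)V²/(2g) = 0.01128·(2330/0.373)·1.602²/(2·9.81) = 9.215 m
Δp = ρg·h_f = 721.0·9.81·9.215 = 65.18 kPa

Δp ≈ 65.2 kPa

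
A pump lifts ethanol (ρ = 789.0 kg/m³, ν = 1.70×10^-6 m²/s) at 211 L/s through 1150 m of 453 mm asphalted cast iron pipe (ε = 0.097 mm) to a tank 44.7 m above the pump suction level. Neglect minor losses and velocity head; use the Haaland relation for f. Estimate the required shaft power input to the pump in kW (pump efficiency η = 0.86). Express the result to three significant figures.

V = 4Q/(πD²) = 1.309 m/s; Re = 3.49×10^5; ε/D = 2.14×10^-4; f = 0.01592
h_f = f(L/D)V²/2g = 3.531 m
Total head H = z + h_f = 44.7 + 3.531 = 48.23 m
P_hyd = ρgQH = 789.0·9.81·0.211·48.23 = 78.77 kW
P_shaft = P_hyd/η = 78.77/0.86 = 91.59 kW

P_shaft ≈ 91.6 kW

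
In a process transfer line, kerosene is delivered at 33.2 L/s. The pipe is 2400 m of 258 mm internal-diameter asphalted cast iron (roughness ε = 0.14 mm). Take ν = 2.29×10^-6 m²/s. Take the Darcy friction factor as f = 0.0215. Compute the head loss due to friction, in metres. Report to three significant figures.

h_f ≈ 4.11 m

V = 4Q/(πD²) = 4·0.0332/(π·0.258²) = 0.6351 m/s
h_f = f(L/D)V²/(2g) = 0.02150·(2400/0.258)·0.6351²/(2·9.81) = 4.111 m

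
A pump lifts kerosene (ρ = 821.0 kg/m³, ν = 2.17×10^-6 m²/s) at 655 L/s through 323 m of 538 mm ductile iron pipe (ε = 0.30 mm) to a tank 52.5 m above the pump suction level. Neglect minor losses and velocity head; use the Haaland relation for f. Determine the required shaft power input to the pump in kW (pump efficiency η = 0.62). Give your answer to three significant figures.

V = 4Q/(πD²) = 2.881 m/s; Re = 7.14×10^5; ε/D = 5.58×10^-4; f = 0.01771
h_f = f(L/D)V²/2g = 4.499 m
Total head H = z + h_f = 52.5 + 4.499 = 57.00 m
P_hyd = ρgQH = 821.0·9.81·0.655·57.00 = 300.7 kW
P_shaft = P_hyd/η = 300.7/0.62 = 485.0 kW

P_shaft ≈ 485 kW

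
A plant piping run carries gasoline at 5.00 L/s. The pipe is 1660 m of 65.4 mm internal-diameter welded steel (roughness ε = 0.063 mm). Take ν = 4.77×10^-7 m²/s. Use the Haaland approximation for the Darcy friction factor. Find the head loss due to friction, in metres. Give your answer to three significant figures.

V = 4Q/(πD²) = 4·0.00500/(π·0.0654²) = 1.488 m/s
Re = VD/ν = 1.488·0.0654/4.77×10^-7 = 2.04×10^5 → turbulent
ε/D = 0.063/65.4 = 9.63×10^-4
Haaland: f = 0.02074
h_f = f(L/D)V²/(2g) = 0.02074·(1660/0.0654)·1.488²/(2·9.81) = 59.45 m

h_f ≈ 59.4 m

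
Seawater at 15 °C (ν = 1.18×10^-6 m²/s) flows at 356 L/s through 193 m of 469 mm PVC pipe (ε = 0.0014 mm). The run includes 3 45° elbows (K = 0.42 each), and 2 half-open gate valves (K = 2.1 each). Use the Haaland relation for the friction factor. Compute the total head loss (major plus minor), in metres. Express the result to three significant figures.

V = 4Q/(πD²) = 2.061 m/s; V²/2g = 0.2164 m
Re = 8.19×10^5, ε/D = 2.99×10^-6 → f = 0.01203 (Haaland)
Major: h_f = f(L/D)·V²/2g = 0.01203·411.5·0.2164 = 1.071 m
Minor: ΣK = 5.46; h_m = ΣK·V²/2g = 1.182 m
Total H_L = 1.071 + 1.182 = 2.253 m

H_L ≈ 2.25 m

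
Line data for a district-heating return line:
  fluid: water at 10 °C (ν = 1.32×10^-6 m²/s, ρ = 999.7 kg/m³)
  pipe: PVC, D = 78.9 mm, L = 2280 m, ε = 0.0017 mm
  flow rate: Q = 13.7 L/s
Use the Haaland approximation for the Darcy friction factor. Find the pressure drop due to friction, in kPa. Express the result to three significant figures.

Δp ≈ 1830 kPa

V = 4Q/(πD²) = 4·0.0137/(π·0.0789²) = 2.802 m/s
Re = VD/ν = 2.802·0.0789/1.32×10^-6 = 1.67×10^5 → turbulent
ε/D = 0.0017/78.9 = 2.15×10^-5
Haaland: f = 0.01617
h_f = f(L/D)V²/(2g) = 0.01617·(2280/0.0789)·2.802²/(2·9.81) = 187.0 m
Δp = ρg·h_f = 999.7·9.81·187.0 = 1834 kPa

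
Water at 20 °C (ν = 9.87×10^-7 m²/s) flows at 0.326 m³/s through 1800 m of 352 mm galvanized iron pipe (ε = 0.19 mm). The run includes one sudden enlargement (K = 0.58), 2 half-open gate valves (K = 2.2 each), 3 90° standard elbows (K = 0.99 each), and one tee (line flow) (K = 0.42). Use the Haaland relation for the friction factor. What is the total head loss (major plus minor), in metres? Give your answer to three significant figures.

V = 4Q/(πD²) = 3.350 m/s; V²/2g = 0.5720 m
Re = 1.19×10^6, ε/D = 5.40×10^-4 → f = 0.01737 (Haaland)
Major: h_f = f(L/D)·V²/2g = 0.01737·5114·0.5720 = 50.82 m
Minor: ΣK = 8.37; h_m = ΣK·V²/2g = 4.788 m
Total H_L = 50.82 + 4.788 = 55.61 m

H_L ≈ 55.6 m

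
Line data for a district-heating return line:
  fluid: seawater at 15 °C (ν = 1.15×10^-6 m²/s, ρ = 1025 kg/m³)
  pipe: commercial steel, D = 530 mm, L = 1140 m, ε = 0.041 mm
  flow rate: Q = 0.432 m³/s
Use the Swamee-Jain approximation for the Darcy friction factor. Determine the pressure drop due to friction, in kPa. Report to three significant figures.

Δp ≈ 56.2 kPa

V = 4Q/(πD²) = 4·0.432/(π·0.530²) = 1.958 m/s
Re = VD/ν = 1.958·0.530/1.15×10^-6 = 9.02×10^5 → turbulent
ε/D = 0.041/530 = 7.74×10^-5
Swamee-Jain: f = 0.01329
h_f = f(L/D)V²/(2g) = 0.01329·(1140/0.530)·1.958²/(2·9.81) = 5.586 m
Δp = ρg·h_f = 1025·9.81·5.586 = 56.16 kPa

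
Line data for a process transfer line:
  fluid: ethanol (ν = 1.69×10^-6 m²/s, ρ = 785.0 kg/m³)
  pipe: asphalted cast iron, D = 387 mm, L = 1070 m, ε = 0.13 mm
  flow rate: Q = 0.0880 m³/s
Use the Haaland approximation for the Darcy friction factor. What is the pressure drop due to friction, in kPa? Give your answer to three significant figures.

V = 4Q/(πD²) = 4·0.0880/(π·0.387²) = 0.7481 m/s
Re = VD/ν = 0.7481·0.387/1.69×10^-6 = 1.71×10^5 → turbulent
ε/D = 0.13/387 = 3.36×10^-4
Haaland: f = 0.01803
h_f = f(L/D)V²/(2g) = 0.01803·(1070/0.387)·0.7481²/(2·9.81) = 1.422 m
Δp = ρg·h_f = 785.0·9.81·1.422 = 10.95 kPa

Δp ≈ 11.0 kPa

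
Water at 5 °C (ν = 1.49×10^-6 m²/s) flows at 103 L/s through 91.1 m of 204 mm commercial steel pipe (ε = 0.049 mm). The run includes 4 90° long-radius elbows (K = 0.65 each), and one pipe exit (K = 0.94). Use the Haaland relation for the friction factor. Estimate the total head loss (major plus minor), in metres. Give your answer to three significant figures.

V = 4Q/(πD²) = 3.151 m/s; V²/2g = 0.5061 m
Re = 4.31×10^5, ε/D = 2.40×10^-4 → f = 0.01583 (Haaland)
Major: h_f = f(L/D)·V²/2g = 0.01583·446.6·0.5061 = 3.579 m
Minor: ΣK = 3.54; h_m = ΣK·V²/2g = 1.792 m
Total H_L = 3.579 + 1.792 = 5.371 m

H_L ≈ 5.37 m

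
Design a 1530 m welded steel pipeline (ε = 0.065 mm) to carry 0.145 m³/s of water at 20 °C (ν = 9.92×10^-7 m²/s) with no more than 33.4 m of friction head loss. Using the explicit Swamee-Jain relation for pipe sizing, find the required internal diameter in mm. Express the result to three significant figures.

Swamee-Jain (Type III): D = 0.66·[ε^1.25·(LQ²/(gh_f))^4.75 + ν·Q^9.4·(L/(gh_f))^5.2]^0.04
LQ²/(gh_f) = 0.09818; L/(gh_f) = 4.670
Term 1 = ε^1.25·(…)^4.75 = 9.51×10^-11; Term 2 = ν·Q^9.4·(…)^5.2 = 3.92×10^-11
D = 0.66·(9.51×10^-11 + 3.92×10^-11)^0.04 = 0.2659 m = 266 mm
Check: V = 2.61 m/s, Re = 7.00×10^5, f = 0.01554, h_f = 31.1 m ≈ 33.4 m ✓

D ≈ 266 mm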